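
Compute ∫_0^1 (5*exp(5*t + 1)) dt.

Let u = 5*t + 1, so du = 5 dt. When t = 0, u = 1; when t = 1, u = 6.
The integral becomes ∫ exp(u) du from 1 to 6, with antiderivative exp(u).
Back in t: F(t) = exp(5*t + 1).
Then F(1) - F(0) = (exp(6)) - (exp(1)) = -exp(1) + exp(6).

-exp(1) + exp(6)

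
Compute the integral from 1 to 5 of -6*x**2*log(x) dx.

248/3 - 250*log(5)

Integrate by parts once (u = ln x, dv = -6*x**2 dx).
An antiderivative is F(x) = -2*x**3*(3*log(x) - 1)/3.
Then F(5) - F(1) = (250/3 - 250*log(5)) - (2/3) = 248/3 - 250*log(5).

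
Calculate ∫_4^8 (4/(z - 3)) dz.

4*log(5)

An antiderivative is F(z) = 4*log(z - 3).
Then F(8) - F(4) = (4*log(5)) - (0) = 4*log(5).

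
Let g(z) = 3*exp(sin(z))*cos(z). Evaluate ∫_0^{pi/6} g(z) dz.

Let u = sin(z), so du = cos(z) dz. When z = 0, u = 0; when z = pi/6, u = 1/2.
The integral becomes 3·∫ exp(u) du from 0 to 1/2, with antiderivative 3*exp(u).
Back in z: F(z) = 3*exp(sin(z)).
Then F(pi/6) - F(0) = (3*exp(1/2)) - (3) = -3 + 3*exp(1/2).

-3 + 3*exp(1/2)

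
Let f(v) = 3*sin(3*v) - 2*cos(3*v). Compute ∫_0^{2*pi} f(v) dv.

0

An antiderivative is F(v) = -2*sin(3*v)/3 - cos(3*v).
Then F(2*pi) - F(0) = (-1) - (-1) = 0.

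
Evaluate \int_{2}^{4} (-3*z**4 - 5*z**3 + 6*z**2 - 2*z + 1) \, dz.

By the power rule, an antiderivative is F(z) = -3*z**5/5 - 5*z**4/4 + 2*z**3 - z**2 + z.
Then F(4) - F(2) = (-4092/5) - (-126/5) = -3966/5.

-3966/5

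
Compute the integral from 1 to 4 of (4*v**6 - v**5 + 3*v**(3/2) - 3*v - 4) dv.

303867/35

By the power rule, an antiderivative is F(v) = 4*v**7/7 - v**6/6 + 6*v**(5/2)/5 - 3*v**2/2 - 4*v.
Then F(4) - F(1) = (911192/105) - (-409/105) = 303867/35.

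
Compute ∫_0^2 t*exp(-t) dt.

1 - 3*exp(-2)

Integrate by parts once (u = t, dv = exp(-t) dt).
An antiderivative is F(t) = (-t - 1)*exp(-t).
Then F(2) - F(0) = (-3*exp(-2)) - (-1) = 1 - 3*exp(-2).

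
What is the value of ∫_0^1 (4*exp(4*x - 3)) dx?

-(1 - exp(4))*exp(-3)

Let u = 4*x - 3, so du = 4 dx. When x = 0, u = -3; when x = 1, u = 1.
The integral becomes ∫ exp(u) du from -3 to 1, with antiderivative exp(u).
Back in x: F(x) = exp(4*x - 3).
Then F(1) - F(0) = (exp(1)) - (exp(-3)) = -(1 - exp(4))*exp(-3).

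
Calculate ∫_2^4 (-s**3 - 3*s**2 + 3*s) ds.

By the power rule, an antiderivative is F(s) = -s**4/4 - s**3 + 3*s**2/2.
Then F(4) - F(2) = (-104) - (-6) = -98.

-98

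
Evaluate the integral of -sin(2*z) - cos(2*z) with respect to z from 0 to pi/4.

-1

An antiderivative is F(z) = -sin(2*z)/2 + cos(2*z)/2.
Then F(pi/4) - F(0) = (-1/2) - (1/2) = -1.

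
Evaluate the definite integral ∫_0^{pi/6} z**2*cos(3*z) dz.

Integrate by parts twice (u = z^2, dv = cos(3*z) dz).
An antiderivative is F(z) = z**2*sin(3*z)/3 + 2*z*cos(3*z)/9 - 2*sin(3*z)/27.
Then F(pi/6) - F(0) = (-2/27 + pi**2/108) - (0) = -2/27 + pi**2/108.

-2/27 + pi**2/108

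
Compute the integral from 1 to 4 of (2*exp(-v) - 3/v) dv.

An antiderivative is F(v) = -3*log(v) - 2*exp(-v).
Then F(4) - F(1) = (-6*log(2) - 2*exp(-4)) - (-2*exp(-1)) = -6*log(2) - 2*exp(-4) + 2*exp(-1).

-6*log(2) - 2*exp(-4) + 2*exp(-1)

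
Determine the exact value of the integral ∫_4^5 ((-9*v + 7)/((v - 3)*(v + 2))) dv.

Factor the denominator: v**2 - v - 6 = (v + 2)(v - 3).
Partial fractions: (-9*v + 7)/((v - 3)*(v + 2)) = -5/(v + 2) - 4/(v - 3).
An antiderivative is F(v) = -4*log(v - 3) - 5*log(v + 2).
Then F(5) - F(4) = (-5*log(7) - 4*log(2)) - (-5*log(3) - 5*log(2)) = -5*log(7) + log(2) + 5*log(3).

-5*log(7) + log(2) + 5*log(3)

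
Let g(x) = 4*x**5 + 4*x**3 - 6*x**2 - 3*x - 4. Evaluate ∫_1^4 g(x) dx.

5649/2

By the power rule, an antiderivative is F(x) = 2*x**6/3 + x**4 - 2*x**3 - 3*x**2/2 - 4*x.
Then F(4) - F(1) = (8456/3) - (-35/6) = 5649/2.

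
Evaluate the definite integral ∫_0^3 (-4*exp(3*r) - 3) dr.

-4*exp(9)/3 - 23/3

An antiderivative is F(r) = -4*exp(3*r)/3 - 3*r.
Then F(3) - F(0) = (-4*exp(9)/3 - 9) - (-4/3) = -4*exp(9)/3 - 23/3.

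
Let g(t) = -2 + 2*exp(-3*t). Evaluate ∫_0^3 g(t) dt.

An antiderivative is F(t) = -2*t - 2*exp(-3*t)/3.
Then F(3) - F(0) = (-6 - 2*exp(-9)/3) - (-2/3) = -16/3 - 2*exp(-9)/3.

-16/3 - 2*exp(-9)/3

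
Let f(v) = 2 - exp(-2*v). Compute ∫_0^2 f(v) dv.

An antiderivative is F(v) = 2*v + exp(-2*v)/2.
Then F(2) - F(0) = (exp(-4)/2 + 4) - (1/2) = exp(-4)/2 + 7/2.

exp(-4)/2 + 7/2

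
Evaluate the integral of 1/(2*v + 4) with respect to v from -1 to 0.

log(2)/2

An antiderivative is F(v) = log(2*v + 4)/2.
Then F(0) - F(-1) = (log(2)) - (log(2)/2) = log(2)/2.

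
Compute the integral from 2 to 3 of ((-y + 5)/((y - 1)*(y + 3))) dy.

log(25/18)

Factor the denominator: y**2 + 2*y - 3 = (y + 3)(y - 1).
Partial fractions: (-y + 5)/((y - 1)*(y + 3)) = -2/(y + 3) + 1/(y - 1).
An antiderivative is F(y) = log(y - 1) - 2*log(y + 3).
Then F(3) - F(2) = (-log(18)) - (-log(25)) = log(25/18).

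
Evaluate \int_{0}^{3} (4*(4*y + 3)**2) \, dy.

Let u = 4*y + 3, so du = 4 dy. When y = 0, u = 3; when y = 3, u = 15.
The integral becomes ∫ u**2 du from 3 to 15, with antiderivative u**3/3.
Back in y: F(y) = (4*y + 3)**3/3.
Then F(3) - F(0) = (1125) - (9) = 1116.

1116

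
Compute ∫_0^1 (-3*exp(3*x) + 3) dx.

An antiderivative is F(x) = -exp(3*x) + 3*x.
Then F(1) - F(0) = (3 - exp(3)) - (-1) = 4 - exp(3).

4 - exp(3)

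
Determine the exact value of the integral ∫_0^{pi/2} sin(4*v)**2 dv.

Use the identity sin^2(4*v) = (1 - cos(8*v))/2.
An antiderivative is F(v) = v/2 - sin(8*v)/16.
Then F(pi/2) - F(0) = (pi/4) - (0) = pi/4.

pi/4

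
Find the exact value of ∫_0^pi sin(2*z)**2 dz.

Use the identity sin^2(2*z) = (1 - cos(4*z))/2.
An antiderivative is F(z) = z/2 - sin(4*z)/8.
Then F(pi) - F(0) = (pi/2) - (0) = pi/2.

pi/2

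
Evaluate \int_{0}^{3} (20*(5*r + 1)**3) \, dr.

65535

Let u = 5*r + 1, so du = 5 dr. When r = 0, u = 1; when r = 3, u = 16.
The integral becomes 4·∫ u**3 du from 1 to 16, with antiderivative u**4.
Back in r: F(r) = (5*r + 1)**4.
Then F(3) - F(0) = (65536) - (1) = 65535.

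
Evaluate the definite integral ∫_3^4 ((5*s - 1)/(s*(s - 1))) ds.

Factor the denominator: s**2 - s = s(s - 1).
Partial fractions: (5*s - 1)/(s*(s - 1)) = 1/s + 4/(s - 1).
An antiderivative is F(s) = log(s) + 4*log(s - 1).
Then F(4) - F(3) = (2*log(2) + 4*log(3)) - (log(48)) = log(27/4).

log(27/4)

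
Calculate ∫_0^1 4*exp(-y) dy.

An antiderivative is F(y) = -4*exp(-y).
Then F(1) - F(0) = (-4*exp(-1)) - (-4) = 4 - 4*exp(-1).

4 - 4*exp(-1)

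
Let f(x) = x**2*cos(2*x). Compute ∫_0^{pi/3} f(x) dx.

Integrate by parts twice (u = x^2, dv = cos(2*x) dx).
An antiderivative is F(x) = x**2*sin(2*x)/2 + x*cos(2*x)/2 - sin(2*x)/4.
Then F(pi/3) - F(0) = (-pi/12 - sqrt(3)/8 + sqrt(3)*pi**2/36) - (0) = -pi/12 - sqrt(3)/8 + sqrt(3)*pi**2/36.

-pi/12 - sqrt(3)/8 + sqrt(3)*pi**2/36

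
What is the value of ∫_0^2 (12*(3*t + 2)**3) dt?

4080

Let u = 3*t + 2, so du = 3 dt. When t = 0, u = 2; when t = 2, u = 8.
The integral becomes 4·∫ u**3 du from 2 to 8, with antiderivative u**4.
Back in t: F(t) = (3*t + 2)**4.
Then F(2) - F(0) = (4096) - (16) = 4080.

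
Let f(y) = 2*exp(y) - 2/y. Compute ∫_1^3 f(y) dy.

An antiderivative is F(y) = 2*exp(y) - 2*log(y).
Then F(3) - F(1) = (-2*log(3) + 2*exp(3)) - (2*exp(1)) = -2*exp(1) - 2*log(3) + 2*exp(3).

-2*exp(1) - 2*log(3) + 2*exp(3)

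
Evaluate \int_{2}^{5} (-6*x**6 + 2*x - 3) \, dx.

-467898/7

By the power rule, an antiderivative is F(x) = -6*x**7/7 + x**2 - 3*x.
Then F(5) - F(2) = (-468680/7) - (-782/7) = -467898/7.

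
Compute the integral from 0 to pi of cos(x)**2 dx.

pi/2

Use the identity cos^2(x) = (1 + cos(2*x))/2.
An antiderivative is F(x) = x/2 + sin(2*x)/4.
Then F(pi) - F(0) = (pi/2) - (0) = pi/2.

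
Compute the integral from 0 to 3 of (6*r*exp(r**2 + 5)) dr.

Let u = r**2 + 5, so du = 2*r dr. When r = 0, u = 5; when r = 3, u = 14.
The integral becomes 3·∫ exp(u) du from 5 to 14, with antiderivative 3*exp(u).
Back in r: F(r) = 3*exp(r**2 + 5).
Then F(3) - F(0) = (3*exp(14)) - (3*exp(5)) = -3*(1 - exp(9))*exp(5).

-3*(1 - exp(9))*exp(5)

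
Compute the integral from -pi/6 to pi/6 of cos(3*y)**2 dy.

Use the identity cos^2(3*y) = (1 + cos(6*y))/2.
An antiderivative is F(y) = y/2 + sin(6*y)/12.
Then F(pi/6) - F(-pi/6) = (pi/12) - (-pi/12) = pi/6.

pi/6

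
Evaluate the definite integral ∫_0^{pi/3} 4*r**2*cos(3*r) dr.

Integrate by parts twice (u = r^2, dv = 4*cos(3*r) dr).
An antiderivative is F(r) = 4*r**2*sin(3*r)/3 + 8*r*cos(3*r)/9 - 8*sin(3*r)/27.
Then F(pi/3) - F(0) = (-8*pi/27) - (0) = -8*pi/27.

-8*pi/27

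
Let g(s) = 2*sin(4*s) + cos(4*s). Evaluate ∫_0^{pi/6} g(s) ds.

An antiderivative is F(s) = sin(4*s)/4 - cos(4*s)/2.
Then F(pi/6) - F(0) = (sqrt(3)/8 + 1/4) - (-1/2) = sqrt(3)/8 + 3/4.

sqrt(3)/8 + 3/4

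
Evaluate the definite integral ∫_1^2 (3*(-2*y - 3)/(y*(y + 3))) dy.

-3*log(5) + 3*log(2)

Factor the denominator: y**2 + 3*y = (y + 3)y.
Partial fractions: 3*(-2*y - 3)/(y*(y + 3)) = -3/(y + 3) - 3/y.
An antiderivative is F(y) = -3*log(y) - 3*log(y + 3).
Then F(2) - F(1) = (-3*log(5) - 3*log(2)) - (-log(64)) = -3*log(5) + 3*log(2).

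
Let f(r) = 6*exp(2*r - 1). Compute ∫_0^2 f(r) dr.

Let u = 2*r - 1, so du = 2 dr. When r = 0, u = -1; when r = 2, u = 3.
The integral becomes 3·∫ exp(u) du from -1 to 3, with antiderivative 3*exp(u).
Back in r: F(r) = 3*exp(2*r - 1).
Then F(2) - F(0) = (3*exp(3)) - (3*exp(-1)) = -(3 - 3*exp(4))*exp(-1).

-(3 - 3*exp(4))*exp(-1)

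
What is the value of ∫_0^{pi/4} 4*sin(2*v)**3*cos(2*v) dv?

1/2

Let u = sin(2*v), so du = 2*cos(2*v) dv. When v = 0, u = 0; when v = pi/4, u = 1.
The integral becomes 2·∫ u**3 du from 0 to 1, with antiderivative u**4/2.
Back in v: F(v) = sin(2*v)**4/2.
Then F(pi/4) - F(0) = (1/2) - (0) = 1/2.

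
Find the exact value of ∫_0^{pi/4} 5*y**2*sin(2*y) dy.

Integrate by parts twice (u = y^2, dv = 5*sin(2*y) dy).
An antiderivative is F(y) = -5*y**2*cos(2*y)/2 + 5*y*sin(2*y)/2 + 5*cos(2*y)/4.
Then F(pi/4) - F(0) = (5*pi/8) - (5/4) = -5/4 + 5*pi/8.

-5/4 + 5*pi/8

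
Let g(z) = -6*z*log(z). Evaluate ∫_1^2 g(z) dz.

9/2 - 12*log(2)

Integrate by parts once (u = ln z, dv = -6*z dz).
An antiderivative is F(z) = -3*z**2*(2*log(z) - 1)/2.
Then F(2) - F(1) = (6 - 12*log(2)) - (3/2) = 9/2 - 12*log(2).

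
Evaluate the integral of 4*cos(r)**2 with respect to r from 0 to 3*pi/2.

Use the identity cos^2(r) = (1 + cos(2*r))/2.
An antiderivative is F(r) = 2*r + sin(2*r).
Then F(3*pi/2) - F(0) = (3*pi) - (0) = 3*pi.

3*pi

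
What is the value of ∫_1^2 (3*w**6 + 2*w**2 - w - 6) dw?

2167/42

By the power rule, an antiderivative is F(w) = 3*w**7/7 + 2*w**3/3 - w**2/2 - 6*w.
Then F(2) - F(1) = (970/21) - (-227/42) = 2167/42.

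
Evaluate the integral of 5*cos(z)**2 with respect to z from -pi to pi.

5*pi

Use the identity cos^2(z) = (1 + cos(2*z))/2.
An antiderivative is F(z) = 5*z/2 + 5*sin(2*z)/4.
Then F(pi) - F(-pi) = (5*pi/2) - (-5*pi/2) = 5*pi.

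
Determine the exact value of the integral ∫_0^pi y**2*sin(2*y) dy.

Integrate by parts twice (u = y^2, dv = sin(2*y) dy).
An antiderivative is F(y) = -y**2*cos(2*y)/2 + y*sin(2*y)/2 + cos(2*y)/4.
Then F(pi) - F(0) = (1/4 - pi**2/2) - (1/4) = -pi**2/2.

-pi**2/2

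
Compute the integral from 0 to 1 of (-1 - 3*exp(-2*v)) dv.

An antiderivative is F(v) = -v + 3*exp(-2*v)/2.
Then F(1) - F(0) = (-1 + 3*exp(-2)/2) - (3/2) = -5/2 + 3*exp(-2)/2.

-5/2 + 3*exp(-2)/2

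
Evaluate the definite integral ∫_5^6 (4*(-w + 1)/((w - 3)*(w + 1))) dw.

Factor the denominator: w**2 - 2*w - 3 = (w + 1)(w - 3).
Partial fractions: 4*(-w + 1)/((w - 3)*(w + 1)) = -2/(w + 1) - 2/(w - 3).
An antiderivative is F(w) = -2*log(w - 3) - 2*log(w + 1).
Then F(6) - F(5) = (-2*log(7) - 2*log(3)) - (-4*log(2) - 2*log(3)) = log(16/49).

log(16/49)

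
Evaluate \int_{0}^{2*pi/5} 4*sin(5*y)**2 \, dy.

Use the identity sin^2(5*y) = (1 - cos(10*y))/2.
An antiderivative is F(y) = 2*y - sin(10*y)/5.
Then F(2*pi/5) - F(0) = (4*pi/5) - (0) = 4*pi/5.

4*pi/5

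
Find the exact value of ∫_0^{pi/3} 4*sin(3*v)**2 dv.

Use the identity sin^2(3*v) = (1 - cos(6*v))/2.
An antiderivative is F(v) = 2*v - sin(6*v)/3.
Then F(pi/3) - F(0) = (2*pi/3) - (0) = 2*pi/3.

2*pi/3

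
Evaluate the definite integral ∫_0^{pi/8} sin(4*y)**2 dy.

pi/16

Use the identity sin^2(4*y) = (1 - cos(8*y))/2.
An antiderivative is F(y) = y/2 - sin(8*y)/16.
Then F(pi/8) - F(0) = (pi/16) - (0) = pi/16.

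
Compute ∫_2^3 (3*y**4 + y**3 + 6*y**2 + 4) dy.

3697/20

By the power rule, an antiderivative is F(y) = 3*y**5/5 + y**4/4 + 2*y**3 + 4*y.
Then F(3) - F(2) = (4641/20) - (236/5) = 3697/20.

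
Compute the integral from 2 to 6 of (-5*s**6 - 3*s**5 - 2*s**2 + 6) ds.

By the power rule, an antiderivative is F(s) = -5*s**7/7 - s**6/2 - 2*s**3/3 + 6*s.
Then F(6) - F(2) = (-1563732/7) - (-2452/21) = -4688744/21.

-4688744/21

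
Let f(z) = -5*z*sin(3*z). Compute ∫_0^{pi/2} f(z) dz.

Integrate by parts once (u = z, dv = -5*sin(3*z) dz).
An antiderivative is F(z) = 5*z*cos(3*z)/3 - 5*sin(3*z)/9.
Then F(pi/2) - F(0) = (5/9) - (0) = 5/9.

5/9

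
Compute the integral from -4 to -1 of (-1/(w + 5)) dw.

-log(4)

An antiderivative is F(w) = -log(w + 5).
Then F(-1) - F(-4) = (-log(4)) - (0) = -log(4).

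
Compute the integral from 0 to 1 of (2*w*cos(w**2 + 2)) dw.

Let u = w**2 + 2, so du = 2*w dw. When w = 0, u = 2; when w = 1, u = 3.
The integral becomes ∫ cos(u) du from 2 to 3, with antiderivative sin(u).
Back in w: F(w) = sin(w**2 + 2).
Then F(1) - F(0) = (sin(3)) - (sin(2)) = -sin(2) + sin(3).

-sin(2) + sin(3)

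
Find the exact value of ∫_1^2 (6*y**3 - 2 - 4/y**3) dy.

By the power rule, an antiderivative is F(y) = 3*y**4/2 - 2*y + 2/y**2.
Then F(2) - F(1) = (41/2) - (3/2) = 19.

19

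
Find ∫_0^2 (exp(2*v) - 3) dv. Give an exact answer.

An antiderivative is F(v) = exp(2*v)/2 - 3*v.
Then F(2) - F(0) = (-6 + exp(4)/2) - (1/2) = -13/2 + exp(4)/2.

-13/2 + exp(4)/2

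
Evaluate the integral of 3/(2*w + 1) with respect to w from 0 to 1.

3*log(3)/2

An antiderivative is F(w) = 3*log(2*w + 1)/2.
Then F(1) - F(0) = (3*log(3)/2) - (0) = 3*log(3)/2.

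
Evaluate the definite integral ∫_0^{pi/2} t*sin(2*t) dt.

Integrate by parts once (u = t, dv = sin(2*t) dt).
An antiderivative is F(t) = -t*cos(2*t)/2 + sin(2*t)/4.
Then F(pi/2) - F(0) = (pi/4) - (0) = pi/4.

pi/4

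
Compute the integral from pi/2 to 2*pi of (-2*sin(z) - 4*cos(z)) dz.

An antiderivative is F(z) = -4*sin(z) + 2*cos(z).
Then F(2*pi) - F(pi/2) = (2) - (-4) = 6.

6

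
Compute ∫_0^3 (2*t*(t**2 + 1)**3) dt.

9999/4

Let u = t**2 + 1, so du = 2*t dt. When t = 0, u = 1; when t = 3, u = 10.
The integral becomes ∫ u**3 du from 1 to 10, with antiderivative u**4/4.
Back in t: F(t) = (t**2 + 1)**4/4.
Then F(3) - F(0) = (2500) - (1/4) = 9999/4.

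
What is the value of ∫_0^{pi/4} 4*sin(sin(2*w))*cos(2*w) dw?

Let u = sin(2*w), so du = 2*cos(2*w) dw. When w = 0, u = 0; when w = pi/4, u = 1.
The integral becomes 2·∫ sin(u) du from 0 to 1, with antiderivative -2*cos(u).
Back in w: F(w) = -2*cos(sin(2*w)).
Then F(pi/4) - F(0) = (-2*cos(1)) - (-2) = 2 - 2*cos(1).

2 - 2*cos(1)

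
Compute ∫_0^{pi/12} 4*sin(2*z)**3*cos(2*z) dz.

1/32

Let u = sin(2*z), so du = 2*cos(2*z) dz. When z = 0, u = 0; when z = pi/12, u = 1/2.
The integral becomes 2·∫ u**3 du from 0 to 1/2, with antiderivative u**4/2.
Back in z: F(z) = sin(2*z)**4/2.
Then F(pi/12) - F(0) = (1/32) - (0) = 1/32.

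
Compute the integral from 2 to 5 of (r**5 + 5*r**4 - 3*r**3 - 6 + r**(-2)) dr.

104241/20

By the power rule, an antiderivative is F(r) = r**6/6 + r**5 - 3*r**4/4 - 6*r - 1/r.
Then F(5) - F(2) = (313813/60) - (109/6) = 104241/20.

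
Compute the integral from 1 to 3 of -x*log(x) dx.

2 - 9*log(3)/2

Integrate by parts once (u = ln x, dv = -x dx).
An antiderivative is F(x) = -x**2*(2*log(x) - 1)/4.
Then F(3) - F(1) = (9/4 - 9*log(3)/2) - (1/4) = 2 - 9*log(3)/2.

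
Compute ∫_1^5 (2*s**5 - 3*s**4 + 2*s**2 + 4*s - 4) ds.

By the power rule, an antiderivative is F(s) = s**6/3 - 3*s**5/5 + 2*s**3/3 + 2*s**2 - 4*s.
Then F(5) - F(1) = (10340/3) - (-8/5) = 51724/15.

51724/15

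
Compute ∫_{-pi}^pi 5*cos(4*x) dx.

An antiderivative is F(x) = 5*sin(4*x)/4.
Then F(pi) - F(-pi) = (0) - (0) = 0.

0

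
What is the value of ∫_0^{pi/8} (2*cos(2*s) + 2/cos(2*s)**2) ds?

An antiderivative is F(s) = sin(2*s) + tan(2*s).
Then F(pi/8) - F(0) = (sqrt(2)/2 + 1) - (0) = sqrt(2)/2 + 1.

sqrt(2)/2 + 1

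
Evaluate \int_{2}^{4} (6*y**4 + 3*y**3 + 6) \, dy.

By the power rule, an antiderivative is F(y) = 6*y**5/5 + 3*y**4/4 + 6*y.
Then F(4) - F(2) = (7224/5) - (312/5) = 6912/5.

6912/5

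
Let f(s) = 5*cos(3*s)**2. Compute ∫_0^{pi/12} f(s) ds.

Use the identity cos^2(3*s) = (1 + cos(6*s))/2.
An antiderivative is F(s) = 5*s/2 + 5*sin(6*s)/12.
Then F(pi/12) - F(0) = (5/12 + 5*pi/24) - (0) = 5/12 + 5*pi/24.

5/12 + 5*pi/24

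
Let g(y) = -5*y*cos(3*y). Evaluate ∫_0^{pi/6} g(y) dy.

5/9 - 5*pi/18

Integrate by parts once (u = y, dv = -5*cos(3*y) dy).
An antiderivative is F(y) = -5*y*sin(3*y)/3 - 5*cos(3*y)/9.
Then F(pi/6) - F(0) = (-5*pi/18) - (-5/9) = 5/9 - 5*pi/18.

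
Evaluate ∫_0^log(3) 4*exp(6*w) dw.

1456/3

Let u = exp(w), so du = exp(w) dw. When w = 0, u = 1; when w = log(3), u = 3.
The integral becomes 4·∫ u**5 du from 1 to 3, with antiderivative 2*u**6/3.
Back in w: F(w) = 2*exp(6*w)/3.
Then F(log(3)) - F(0) = (486) - (2/3) = 1456/3.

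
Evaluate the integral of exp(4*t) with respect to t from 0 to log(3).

Let u = exp(t), so du = exp(t) dt. When t = 0, u = 1; when t = log(3), u = 3.
The integral becomes ∫ u**3 du from 1 to 3, with antiderivative u**4/4.
Back in t: F(t) = exp(4*t)/4.
Then F(log(3)) - F(0) = (81/4) - (1/4) = 20.

20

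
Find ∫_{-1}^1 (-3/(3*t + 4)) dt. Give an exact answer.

An antiderivative is F(t) = -log(3*t + 4).
Then F(1) - F(-1) = (-log(7)) - (0) = -log(7).

-log(7)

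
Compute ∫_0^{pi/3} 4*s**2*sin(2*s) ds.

Integrate by parts twice (u = s^2, dv = 4*sin(2*s) ds).
An antiderivative is F(s) = -2*s**2*cos(2*s) + 2*s*sin(2*s) + cos(2*s).
Then F(pi/3) - F(0) = (-1/2 + pi**2/9 + sqrt(3)*pi/3) - (1) = -3/2 + pi**2/9 + sqrt(3)*pi/3.

-3/2 + pi**2/9 + sqrt(3)*pi/3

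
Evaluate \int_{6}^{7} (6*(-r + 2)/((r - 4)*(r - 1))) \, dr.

Factor the denominator: r**2 - 5*r + 4 = (r - 1)(r - 4).
Partial fractions: 6*(-r + 2)/((r - 4)*(r - 1)) = -2/(r - 1) - 4/(r - 4).
An antiderivative is F(r) = -4*log(r - 4) - 2*log(r - 1).
Then F(7) - F(6) = (-6*log(3) - 2*log(2)) - (-2*log(5) - 4*log(2)) = -6*log(3) + 2*log(2) + 2*log(5).

-6*log(3) + 2*log(2) + 2*log(5)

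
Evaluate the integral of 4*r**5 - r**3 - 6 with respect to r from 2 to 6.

92152/3

By the power rule, an antiderivative is F(r) = 2*r**6/3 - r**4/4 - 6*r.
Then F(6) - F(2) = (30744) - (80/3) = 92152/3.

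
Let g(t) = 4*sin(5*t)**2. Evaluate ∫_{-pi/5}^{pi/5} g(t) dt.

4*pi/5

Use the identity sin^2(5*t) = (1 - cos(10*t))/2.
An antiderivative is F(t) = 2*t - sin(10*t)/5.
Then F(pi/5) - F(-pi/5) = (2*pi/5) - (-2*pi/5) = 4*pi/5.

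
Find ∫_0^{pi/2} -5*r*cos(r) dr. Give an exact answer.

5 - 5*pi/2

Integrate by parts once (u = r, dv = -5*cos(r) dr).
An antiderivative is F(r) = -5*r*sin(r) - 5*cos(r).
Then F(pi/2) - F(0) = (-5*pi/2) - (-5) = 5 - 5*pi/2.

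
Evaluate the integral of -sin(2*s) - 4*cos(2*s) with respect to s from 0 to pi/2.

An antiderivative is F(s) = -2*sin(2*s) + cos(2*s)/2.
Then F(pi/2) - F(0) = (-1/2) - (1/2) = -1.

-1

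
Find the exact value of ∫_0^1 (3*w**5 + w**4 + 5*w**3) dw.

39/20

By the power rule, an antiderivative is F(w) = w**6/2 + w**5/5 + 5*w**4/4.
Then F(1) - F(0) = (39/20) - (0) = 39/20.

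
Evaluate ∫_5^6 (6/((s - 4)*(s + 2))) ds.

log(7/4)

Factor the denominator: s**2 - 2*s - 8 = (s + 2)(s - 4).
Partial fractions: 6/((s - 4)*(s + 2)) = -1/(s + 2) + 1/(s - 4).
An antiderivative is F(s) = log(s - 4) - log(s + 2).
Then F(6) - F(5) = (-log(4)) - (-log(7)) = log(7/4).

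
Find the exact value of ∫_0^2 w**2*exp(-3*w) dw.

Integrate by parts twice (u = w^2, dv = exp(-3*w) dw).
An antiderivative is F(w) = (-9*w**2 - 6*w - 2)*exp(-3*w)/27.
Then F(2) - F(0) = (-50*exp(-6)/27) - (-2/27) = 2/27 - 50*exp(-6)/27.

2/27 - 50*exp(-6)/27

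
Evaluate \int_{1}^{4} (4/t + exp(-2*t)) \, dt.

An antiderivative is F(t) = 4*log(t) - exp(-2*t)/2.
Then F(4) - F(1) = (-exp(-8)/2 + 8*log(2)) - (-exp(-2)/2) = (-1 + exp(6) + 16*exp(8)*log(2))*exp(-8)/2.

(-1 + exp(6) + 16*exp(8)*log(2))*exp(-8)/2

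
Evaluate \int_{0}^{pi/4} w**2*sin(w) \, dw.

-2 - sqrt(2)*pi**2/32 + sqrt(2)*pi/4 + sqrt(2)

Integrate by parts twice (u = w^2, dv = sin(w) dw).
An antiderivative is F(w) = -w**2*cos(w) + 2*w*sin(w) + 2*cos(w).
Then F(pi/4) - F(0) = (sqrt(2)*(-pi**2 + 8*pi + 32)/32) - (2) = -2 - sqrt(2)*pi**2/32 + sqrt(2)*pi/4 + sqrt(2).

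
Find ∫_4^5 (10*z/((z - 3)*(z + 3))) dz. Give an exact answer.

Factor the denominator: z**2 - 9 = (z + 3)(z - 3).
Partial fractions: 10*z/((z - 3)*(z + 3)) = 5/(z + 3) + 5/(z - 3).
An antiderivative is F(z) = 5*log(z - 3) + 5*log(z + 3).
Then F(5) - F(4) = (20*log(2)) - (5*log(7)) = -5*log(7) + 20*log(2).

-5*log(7) + 20*log(2)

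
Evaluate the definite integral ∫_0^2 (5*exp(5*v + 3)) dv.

Let u = 5*v + 3, so du = 5 dv. When v = 0, u = 3; when v = 2, u = 13.
The integral becomes ∫ exp(u) du from 3 to 13, with antiderivative exp(u).
Back in v: F(v) = exp(5*v + 3).
Then F(2) - F(0) = (exp(13)) - (exp(3)) = -exp(3) + exp(13).

-exp(3) + exp(13)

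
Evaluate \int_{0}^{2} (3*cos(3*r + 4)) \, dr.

sin(10) - sin(4)

Let u = 3*r + 4, so du = 3 dr. When r = 0, u = 4; when r = 2, u = 10.
The integral becomes ∫ cos(u) du from 4 to 10, with antiderivative sin(u).
Back in r: F(r) = sin(3*r + 4).
Then F(2) - F(0) = (sin(10)) - (sin(4)) = sin(10) - sin(4).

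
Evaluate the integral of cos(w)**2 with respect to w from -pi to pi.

Use the identity cos^2(w) = (1 + cos(2*w))/2.
An antiderivative is F(w) = w/2 + sin(2*w)/4.
Then F(pi) - F(-pi) = (pi/2) - (-pi/2) = pi.

pi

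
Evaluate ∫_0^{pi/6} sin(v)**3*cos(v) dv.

1/64

Let u = sin(v), so du = cos(v) dv. When v = 0, u = 0; when v = pi/6, u = 1/2.
The integral becomes ∫ u**3 du from 0 to 1/2, with antiderivative u**4/4.
Back in v: F(v) = sin(v)**4/4.
Then F(pi/6) - F(0) = (1/64) - (0) = 1/64.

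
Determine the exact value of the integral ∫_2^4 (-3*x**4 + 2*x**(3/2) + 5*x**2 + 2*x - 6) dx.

-7144/15 - 16*sqrt(2)/5

By the power rule, an antiderivative is F(x) = 4*x**(5/2)/5 - 3*x**5/5 + 5*x**3/3 + x**2 - 6*x.
Then F(4) - F(2) = (-7352/15) - (-208/15 + 16*sqrt(2)/5) = -7144/15 - 16*sqrt(2)/5.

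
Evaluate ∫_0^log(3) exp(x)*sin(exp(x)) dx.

Let u = exp(x), so du = exp(x) dx. When x = 0, u = 1; when x = log(3), u = 3.
The integral becomes ∫ sin(u) du from 1 to 3, with antiderivative -cos(u).
Back in x: F(x) = -cos(exp(x)).
Then F(log(3)) - F(0) = (-cos(3)) - (-cos(1)) = cos(1) - cos(3).

cos(1) - cos(3)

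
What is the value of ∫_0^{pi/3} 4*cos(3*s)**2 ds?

Use the identity cos^2(3*s) = (1 + cos(6*s))/2.
An antiderivative is F(s) = 2*s + sin(6*s)/3.
Then F(pi/3) - F(0) = (2*pi/3) - (0) = 2*pi/3.

2*pi/3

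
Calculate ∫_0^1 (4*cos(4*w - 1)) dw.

sin(3) + sin(1)

Let u = 4*w - 1, so du = 4 dw. When w = 0, u = -1; when w = 1, u = 3.
The integral becomes ∫ cos(u) du from -1 to 3, with antiderivative sin(u).
Back in w: F(w) = sin(4*w - 1).
Then F(1) - F(0) = (sin(3)) - (-sin(1)) = sin(3) + sin(1).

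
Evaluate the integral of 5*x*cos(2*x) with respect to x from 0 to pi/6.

Integrate by parts once (u = x, dv = 5*cos(2*x) dx).
An antiderivative is F(x) = 5*x*sin(2*x)/2 + 5*cos(2*x)/4.
Then F(pi/6) - F(0) = (5/8 + 5*sqrt(3)*pi/24) - (5/4) = -5/8 + 5*sqrt(3)*pi/24.

-5/8 + 5*sqrt(3)*pi/24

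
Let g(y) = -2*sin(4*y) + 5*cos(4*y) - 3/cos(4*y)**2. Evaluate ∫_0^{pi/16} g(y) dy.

An antiderivative is F(y) = 5*sin(4*y)/4 + cos(4*y)/2 - 3*tan(4*y)/4.
Then F(pi/16) - F(0) = (-3/4 + 7*sqrt(2)/8) - (1/2) = -5/4 + 7*sqrt(2)/8.

-5/4 + 7*sqrt(2)/8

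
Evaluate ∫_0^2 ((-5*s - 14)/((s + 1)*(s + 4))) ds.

-5*log(3) + 2*log(2)

Factor the denominator: s**2 + 5*s + 4 = (s + 4)(s + 1).
Partial fractions: (-5*s - 14)/((s + 1)*(s + 4)) = -2/(s + 4) - 3/(s + 1).
An antiderivative is F(s) = -3*log(s + 1) - 2*log(s + 4).
Then F(2) - F(0) = (-5*log(3) - 2*log(2)) - (-log(16)) = -5*log(3) + 2*log(2).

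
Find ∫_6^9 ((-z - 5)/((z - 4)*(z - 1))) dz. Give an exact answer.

-5*log(5) + 9*log(2)

Factor the denominator: z**2 - 5*z + 4 = (z - 1)(z - 4).
Partial fractions: (-z - 5)/((z - 4)*(z - 1)) = 2/(z - 1) - 3/(z - 4).
An antiderivative is F(z) = -3*log(z - 4) + 2*log(z - 1).
Then F(9) - F(6) = (-3*log(5) + 6*log(2)) - (log(25/8)) = -5*log(5) + 9*log(2).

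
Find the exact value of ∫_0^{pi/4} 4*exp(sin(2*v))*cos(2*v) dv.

Let u = sin(2*v), so du = 2*cos(2*v) dv. When v = 0, u = 0; when v = pi/4, u = 1.
The integral becomes 2·∫ exp(u) du from 0 to 1, with antiderivative 2*exp(u).
Back in v: F(v) = 2*exp(sin(2*v)).
Then F(pi/4) - F(0) = (2*E) - (2) = -2 + 2*E.

-2 + 2*E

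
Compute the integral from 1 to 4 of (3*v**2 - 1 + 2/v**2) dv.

123/2

By the power rule, an antiderivative is F(v) = v**3 - v - 2/v.
Then F(4) - F(1) = (119/2) - (-2) = 123/2.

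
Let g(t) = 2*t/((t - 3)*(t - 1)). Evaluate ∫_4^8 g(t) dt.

Factor the denominator: t**2 - 4*t + 3 = (t - 1)(t - 3).
Partial fractions: 2*t/((t - 3)*(t - 1)) = -1/(t - 1) + 3/(t - 3).
An antiderivative is F(t) = 3*log(t - 3) - log(t - 1).
Then F(8) - F(4) = (-log(7) + 3*log(5)) - (-log(3)) = -log(7) + log(3) + 3*log(5).

-log(7) + log(3) + 3*log(5)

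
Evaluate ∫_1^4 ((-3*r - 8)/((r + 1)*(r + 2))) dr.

Factor the denominator: r**2 + 3*r + 2 = (r + 2)(r + 1).
Partial fractions: (-3*r - 8)/((r + 1)*(r + 2)) = 2/(r + 2) - 5/(r + 1).
An antiderivative is F(r) = -5*log(r + 1) + 2*log(r + 2).
Then F(4) - F(1) = (-5*log(5) + 2*log(2) + 2*log(3)) - (log(9/32)) = -5*log(5) + 7*log(2).

-5*log(5) + 7*log(2)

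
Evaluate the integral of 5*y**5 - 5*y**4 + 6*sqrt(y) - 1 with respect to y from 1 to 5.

By the power rule, an antiderivative is F(y) = 5*y**6/6 - y**5 + 4*y**(3/2) - y.
Then F(5) - F(1) = (20*sqrt(5) + 59345/6) - (17/6) = 20*sqrt(5) + 9888.

20*sqrt(5) + 9888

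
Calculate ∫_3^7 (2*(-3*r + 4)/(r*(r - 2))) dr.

-4*log(7) - 2*log(5) + 4*log(3)

Factor the denominator: r**2 - 2*r = r(r - 2).
Partial fractions: 2*(-3*r + 4)/(r*(r - 2)) = -4/r - 2/(r - 2).
An antiderivative is F(r) = -4*log(r) - 2*log(r - 2).
Then F(7) - F(3) = (-4*log(7) - 2*log(5)) - (-log(81)) = -4*log(7) - 2*log(5) + 4*log(3).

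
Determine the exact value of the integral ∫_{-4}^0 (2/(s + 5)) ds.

An antiderivative is F(s) = 2*log(s + 5).
Then F(0) - F(-4) = (log(25)) - (0) = log(25).

log(25)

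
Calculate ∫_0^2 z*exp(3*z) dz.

1/9 + 5*exp(6)/9

Integrate by parts once (u = z, dv = exp(3*z) dz).
An antiderivative is F(z) = (3*z - 1)*exp(3*z)/9.
Then F(2) - F(0) = (5*exp(6)/9) - (-1/9) = 1/9 + 5*exp(6)/9.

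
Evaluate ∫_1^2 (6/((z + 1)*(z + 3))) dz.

Factor the denominator: z**2 + 4*z + 3 = (z + 3)(z + 1).
Partial fractions: 6/((z + 1)*(z + 3)) = -3/(z + 3) + 3/(z + 1).
An antiderivative is F(z) = 3*log(z + 1) - 3*log(z + 3).
Then F(2) - F(1) = (-3*log(5) + 3*log(3)) - (-log(8)) = -3*log(5) + 3*log(2) + 3*log(3).

-3*log(5) + 3*log(2) + 3*log(3)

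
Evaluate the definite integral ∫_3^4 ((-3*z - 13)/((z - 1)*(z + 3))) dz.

Factor the denominator: z**2 + 2*z - 3 = (z + 3)(z - 1).
Partial fractions: (-3*z - 13)/((z - 1)*(z + 3)) = 1/(z + 3) - 4/(z - 1).
An antiderivative is F(z) = -4*log(z - 1) + log(z + 3).
Then F(4) - F(3) = (log(7/81)) - (log(3/8)) = -5*log(3) + log(7) + 3*log(2).

-5*log(3) + log(7) + 3*log(2)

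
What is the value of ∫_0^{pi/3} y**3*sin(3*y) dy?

pi*(-6 + pi**2)/81

Integrate by parts 3 times (u = y^3, dv = sin(3*y) dy).
An antiderivative is F(y) = -y**3*cos(3*y)/3 + y**2*sin(3*y)/3 + 2*y*cos(3*y)/9 - 2*sin(3*y)/27.
Then F(pi/3) - F(0) = (pi*(-6 + pi**2)/81) - (0) = pi*(-6 + pi**2)/81.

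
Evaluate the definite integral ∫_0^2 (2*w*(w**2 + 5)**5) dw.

257908/3

Let u = w**2 + 5, so du = 2*w dw. When w = 0, u = 5; when w = 2, u = 9.
The integral becomes ∫ u**5 du from 5 to 9, with antiderivative u**6/6.
Back in w: F(w) = (w**2 + 5)**6/6.
Then F(2) - F(0) = (177147/2) - (15625/6) = 257908/3.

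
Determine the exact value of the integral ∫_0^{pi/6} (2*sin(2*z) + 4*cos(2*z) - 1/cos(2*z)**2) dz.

1/2 + sqrt(3)/2

An antiderivative is F(z) = 2*sin(2*z) - cos(2*z) - tan(2*z)/2.
Then F(pi/6) - F(0) = (-1/2 + sqrt(3)/2) - (-1) = 1/2 + sqrt(3)/2.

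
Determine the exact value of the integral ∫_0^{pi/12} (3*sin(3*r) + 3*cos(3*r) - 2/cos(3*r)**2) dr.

1/3

An antiderivative is F(r) = sin(3*r) - cos(3*r) - 2*tan(3*r)/3.
Then F(pi/12) - F(0) = (-2/3) - (-1) = 1/3.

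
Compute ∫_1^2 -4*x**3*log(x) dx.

Integrate by parts once (u = ln x, dv = -4*x**3 dx).
An antiderivative is F(x) = -x**4*(4*log(x) - 1)/4.
Then F(2) - F(1) = (4 - 16*log(2)) - (1/4) = 15/4 - 16*log(2).

15/4 - 16*log(2)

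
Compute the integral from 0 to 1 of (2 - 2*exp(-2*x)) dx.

An antiderivative is F(x) = 2*x + exp(-2*x).
Then F(1) - F(0) = (exp(-2) + 2) - (1) = exp(-2) + 1.

exp(-2) + 1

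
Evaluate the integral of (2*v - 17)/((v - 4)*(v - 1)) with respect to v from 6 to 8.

-5*log(5) - 3*log(2) + 5*log(7)

Factor the denominator: v**2 - 5*v + 4 = (v - 1)(v - 4).
Partial fractions: (2*v - 17)/((v - 4)*(v - 1)) = 5/(v - 1) - 3/(v - 4).
An antiderivative is F(v) = -3*log(v - 4) + 5*log(v - 1).
Then F(8) - F(6) = (-6*log(2) + 5*log(7)) - (-3*log(2) + 5*log(5)) = -5*log(5) - 3*log(2) + 5*log(7).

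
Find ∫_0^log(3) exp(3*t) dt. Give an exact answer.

Let u = exp(t), so du = exp(t) dt. When t = 0, u = 1; when t = log(3), u = 3.
The integral becomes ∫ u**2 du from 1 to 3, with antiderivative u**3/3.
Back in t: F(t) = exp(3*t)/3.
Then F(log(3)) - F(0) = (9) - (1/3) = 26/3.

26/3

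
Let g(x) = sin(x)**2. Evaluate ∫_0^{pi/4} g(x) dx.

Use the identity sin^2(x) = (1 - cos(2*x))/2.
An antiderivative is F(x) = x/2 - sin(2*x)/4.
Then F(pi/4) - F(0) = (-1/4 + pi/8) - (0) = -1/4 + pi/8.

-1/4 + pi/8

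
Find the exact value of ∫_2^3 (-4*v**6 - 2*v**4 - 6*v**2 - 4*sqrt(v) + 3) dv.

By the power rule, an antiderivative is F(v) = -4*v**7/7 - 2*v**5/5 - 8*v**(3/2)/3 - 2*v**3 + 3*v.
Then F(3) - F(2) = (-48717/35 - 8*sqrt(3)) - (-3358/35 - 16*sqrt(2)/3) = -45359/35 - 8*sqrt(3) + 16*sqrt(2)/3.

-45359/35 - 8*sqrt(3) + 16*sqrt(2)/3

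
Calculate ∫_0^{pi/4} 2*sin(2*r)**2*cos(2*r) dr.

Let u = sin(2*r), so du = 2*cos(2*r) dr. When r = 0, u = 0; when r = pi/4, u = 1.
The integral becomes ∫ u**2 du from 0 to 1, with antiderivative u**3/3.
Back in r: F(r) = sin(2*r)**3/3.
Then F(pi/4) - F(0) = (1/3) - (0) = 1/3.

1/3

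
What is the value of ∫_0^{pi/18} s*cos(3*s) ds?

-1/9 + pi/108 + sqrt(3)/18

Integrate by parts once (u = s, dv = cos(3*s) ds).
An antiderivative is F(s) = s*sin(3*s)/3 + cos(3*s)/9.
Then F(pi/18) - F(0) = (pi/108 + sqrt(3)/18) - (1/9) = -1/9 + pi/108 + sqrt(3)/18.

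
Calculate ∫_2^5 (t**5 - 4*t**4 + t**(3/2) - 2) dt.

By the power rule, an antiderivative is F(t) = t**6/6 + 2*t**(5/2)/5 - 4*t**5/5 - 2*t.
Then F(5) - F(2) = (10*sqrt(5) + 565/6) - (-284/15 + 8*sqrt(2)/5) = -8*sqrt(2)/5 + 10*sqrt(5) + 1131/10.

-8*sqrt(2)/5 + 10*sqrt(5) + 1131/10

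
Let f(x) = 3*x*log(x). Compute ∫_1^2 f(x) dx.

-9/4 + log(64)

Integrate by parts once (u = ln x, dv = 3*x dx).
An antiderivative is F(x) = 3*x**2*(2*log(x) - 1)/4.
Then F(2) - F(1) = (-3 + log(64)) - (-3/4) = -9/4 + log(64).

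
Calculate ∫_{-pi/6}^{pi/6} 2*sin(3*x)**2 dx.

pi/3

Use the identity sin^2(3*x) = (1 - cos(6*x))/2.
An antiderivative is F(x) = x - sin(6*x)/6.
Then F(pi/6) - F(-pi/6) = (pi/6) - (-pi/6) = pi/3.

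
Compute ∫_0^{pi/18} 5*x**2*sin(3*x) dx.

-10/27 - 5*sqrt(3)*pi**2/1944 + 5*pi/162 + 5*sqrt(3)/27

Integrate by parts twice (u = x^2, dv = 5*sin(3*x) dx).
An antiderivative is F(x) = -5*x**2*cos(3*x)/3 + 10*x*sin(3*x)/9 + 10*cos(3*x)/27.
Then F(pi/18) - F(0) = (-5*sqrt(3)*pi**2/1944 + 5*pi/162 + 5*sqrt(3)/27) - (10/27) = -10/27 - 5*sqrt(3)*pi**2/1944 + 5*pi/162 + 5*sqrt(3)/27.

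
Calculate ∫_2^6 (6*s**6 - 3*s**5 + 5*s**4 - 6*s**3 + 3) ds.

By the power rule, an antiderivative is F(s) = 6*s**7/7 - s**6/2 + s**5 - 3*s**4/2 + 3*s.
Then F(6) - F(2) = (1557270/7) - (642/7) = 1556628/7.

1556628/7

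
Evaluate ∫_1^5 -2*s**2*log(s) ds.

248/9 - 250*log(5)/3

Integrate by parts once (u = ln s, dv = -2*s**2 ds).
An antiderivative is F(s) = -2*s**3*(3*log(s) - 1)/9.
Then F(5) - F(1) = (250/9 - 250*log(5)/3) - (2/9) = 248/9 - 250*log(5)/3.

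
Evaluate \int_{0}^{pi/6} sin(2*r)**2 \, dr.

Use the identity sin^2(2*r) = (1 - cos(4*r))/2.
An antiderivative is F(r) = r/2 - sin(4*r)/8.
Then F(pi/6) - F(0) = (-sqrt(3)/16 + pi/12) - (0) = -sqrt(3)/16 + pi/12.

-sqrt(3)/16 + pi/12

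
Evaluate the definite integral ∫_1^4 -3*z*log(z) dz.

Integrate by parts once (u = ln z, dv = -3*z dz).
An antiderivative is F(z) = -3*z**2*(2*log(z) - 1)/4.
Then F(4) - F(1) = (12 - 48*log(2)) - (3/4) = 45/4 - 48*log(2).

45/4 - 48*log(2)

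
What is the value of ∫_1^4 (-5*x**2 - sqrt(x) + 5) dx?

By the power rule, an antiderivative is F(x) = -2*x**(3/2)/3 - 5*x**3/3 + 5*x.
Then F(4) - F(1) = (-92) - (8/3) = -284/3.

-284/3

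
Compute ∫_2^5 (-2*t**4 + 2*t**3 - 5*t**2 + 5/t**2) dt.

By the power rule, an antiderivative is F(t) = -2*t**5/5 + t**4/2 - 5*t**3/3 - 5/t.
Then F(5) - F(2) = (-6881/6) - (-619/30) = -5631/5.

-5631/5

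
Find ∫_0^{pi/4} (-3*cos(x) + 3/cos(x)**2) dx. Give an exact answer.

An antiderivative is F(x) = -3*sin(x) + 3*tan(x).
Then F(pi/4) - F(0) = (3 - 3*sqrt(2)/2) - (0) = 3 - 3*sqrt(2)/2.

3 - 3*sqrt(2)/2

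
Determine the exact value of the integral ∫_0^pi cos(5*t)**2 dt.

pi/2

Use the identity cos^2(5*t) = (1 + cos(10*t))/2.
An antiderivative is F(t) = t/2 + sin(10*t)/20.
Then F(pi) - F(0) = (pi/2) - (0) = pi/2.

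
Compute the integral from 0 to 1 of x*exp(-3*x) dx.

Integrate by parts once (u = x, dv = exp(-3*x) dx).
An antiderivative is F(x) = (-3*x - 1)*exp(-3*x)/9.
Then F(1) - F(0) = (-4*exp(-3)/9) - (-1/9) = (-4 + exp(3))*exp(-3)/9.

(-4 + exp(3))*exp(-3)/9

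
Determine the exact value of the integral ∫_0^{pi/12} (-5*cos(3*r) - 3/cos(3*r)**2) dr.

An antiderivative is F(r) = -5*sin(3*r)/3 - tan(3*r).
Then F(pi/12) - F(0) = (-5*sqrt(2)/6 - 1) - (0) = -5*sqrt(2)/6 - 1.

-5*sqrt(2)/6 - 1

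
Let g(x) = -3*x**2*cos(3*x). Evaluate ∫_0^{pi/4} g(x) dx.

sqrt(2)*(-9*pi**2 + 32 + 24*pi)/288

Integrate by parts twice (u = x^2, dv = -3*cos(3*x) dx).
An antiderivative is F(x) = -x**2*sin(3*x) - 2*x*cos(3*x)/3 + 2*sin(3*x)/9.
Then F(pi/4) - F(0) = (sqrt(2)*(-9*pi**2 + 32 + 24*pi)/288) - (0) = sqrt(2)*(-9*pi**2 + 32 + 24*pi)/288.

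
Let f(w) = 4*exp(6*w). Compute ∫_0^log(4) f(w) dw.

Let u = exp(w), so du = exp(w) dw. When w = 0, u = 1; when w = log(4), u = 4.
The integral becomes 4·∫ u**5 du from 1 to 4, with antiderivative 2*u**6/3.
Back in w: F(w) = 2*exp(6*w)/3.
Then F(log(4)) - F(0) = (8192/3) - (2/3) = 2730.

2730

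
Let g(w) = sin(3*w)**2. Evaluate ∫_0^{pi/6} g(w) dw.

pi/12

Use the identity sin^2(3*w) = (1 - cos(6*w))/2.
An antiderivative is F(w) = w/2 - sin(6*w)/12.
Then F(pi/6) - F(0) = (pi/12) - (0) = pi/12.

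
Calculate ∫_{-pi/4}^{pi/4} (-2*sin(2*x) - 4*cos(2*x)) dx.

-4

An antiderivative is F(x) = -2*sin(2*x) + cos(2*x).
Then F(pi/4) - F(-pi/4) = (-2) - (2) = -4.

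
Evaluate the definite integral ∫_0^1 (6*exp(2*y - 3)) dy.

Let u = 2*y - 3, so du = 2 dy. When y = 0, u = -3; when y = 1, u = -1.
The integral becomes 3·∫ exp(u) du from -3 to -1, with antiderivative 3*exp(u).
Back in y: F(y) = 3*exp(2*y - 3).
Then F(1) - F(0) = (3*exp(-1)) - (3*exp(-3)) = -(3 - 3*exp(2))*exp(-3).

-(3 - 3*exp(2))*exp(-3)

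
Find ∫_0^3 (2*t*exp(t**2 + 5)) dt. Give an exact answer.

-exp(5) + exp(14)

Let u = t**2 + 5, so du = 2*t dt. When t = 0, u = 5; when t = 3, u = 14.
The integral becomes ∫ exp(u) du from 5 to 14, with antiderivative exp(u).
Back in t: F(t) = exp(t**2 + 5).
Then F(3) - F(0) = (exp(14)) - (exp(5)) = -exp(5) + exp(14).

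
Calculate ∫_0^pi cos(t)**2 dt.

Use the identity cos^2(t) = (1 + cos(2*t))/2.
An antiderivative is F(t) = t/2 + sin(2*t)/4.
Then F(pi) - F(0) = (pi/2) - (0) = pi/2.

pi/2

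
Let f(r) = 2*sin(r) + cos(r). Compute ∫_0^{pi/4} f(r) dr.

2 - sqrt(2)/2

An antiderivative is F(r) = sin(r) - 2*cos(r).
Then F(pi/4) - F(0) = (-sqrt(2)/2) - (-2) = 2 - sqrt(2)/2.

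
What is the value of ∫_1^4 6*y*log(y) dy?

-45/2 + 96*log(2)

Integrate by parts once (u = ln y, dv = 6*y dy).
An antiderivative is F(y) = 3*y**2*(2*log(y) - 1)/2.
Then F(4) - F(1) = (-24 + 96*log(2)) - (-3/2) = -45/2 + 96*log(2).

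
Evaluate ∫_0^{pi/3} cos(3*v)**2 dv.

pi/6

Use the identity cos^2(3*v) = (1 + cos(6*v))/2.
An antiderivative is F(v) = v/2 + sin(6*v)/12.
Then F(pi/3) - F(0) = (pi/6) - (0) = pi/6.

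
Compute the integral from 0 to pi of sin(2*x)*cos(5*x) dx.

-4/21

Use the identity sin(2*x)cos(5*x) = [sin(7*x) + sin(-3*x)]/2.
An antiderivative is F(x) = cos(3*x)/6 - cos(7*x)/14.
Then F(pi) - F(0) = (-2/21) - (2/21) = -4/21.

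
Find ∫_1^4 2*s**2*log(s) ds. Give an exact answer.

Integrate by parts once (u = ln s, dv = 2*s**2 ds).
An antiderivative is F(s) = 2*s**3*(3*log(s) - 1)/9.
Then F(4) - F(1) = (-128/9 + 256*log(2)/3) - (-2/9) = -14 + 256*log(2)/3.

-14 + 256*log(2)/3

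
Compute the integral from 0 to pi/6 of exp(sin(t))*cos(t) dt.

-1 + exp(1/2)

Let u = sin(t), so du = cos(t) dt. When t = 0, u = 0; when t = pi/6, u = 1/2.
The integral becomes ∫ exp(u) du from 0 to 1/2, with antiderivative exp(u).
Back in t: F(t) = exp(sin(t)).
Then F(pi/6) - F(0) = (exp(1/2)) - (1) = -1 + exp(1/2).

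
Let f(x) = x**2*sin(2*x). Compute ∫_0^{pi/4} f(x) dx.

Integrate by parts twice (u = x^2, dv = sin(2*x) dx).
An antiderivative is F(x) = -x**2*cos(2*x)/2 + x*sin(2*x)/2 + cos(2*x)/4.
Then F(pi/4) - F(0) = (pi/8) - (1/4) = -1/4 + pi/8.

-1/4 + pi/8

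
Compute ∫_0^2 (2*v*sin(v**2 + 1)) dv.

-cos(5) + cos(1)

Let u = v**2 + 1, so du = 2*v dv. When v = 0, u = 1; when v = 2, u = 5.
The integral becomes ∫ sin(u) du from 1 to 5, with antiderivative -cos(u).
Back in v: F(v) = -cos(v**2 + 1).
Then F(2) - F(0) = (-cos(5)) - (-cos(1)) = -cos(5) + cos(1).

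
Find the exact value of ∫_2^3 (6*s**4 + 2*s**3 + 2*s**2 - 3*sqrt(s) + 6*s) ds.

-6*sqrt(3) + 4*sqrt(2) + 9401/30

By the power rule, an antiderivative is F(s) = 6*s**5/5 + s**4/2 - 2*s**(3/2) + 2*s**3/3 + 3*s**2.
Then F(3) - F(2) = (3771/10 - 6*sqrt(3)) - (956/15 - 4*sqrt(2)) = -6*sqrt(3) + 4*sqrt(2) + 9401/30.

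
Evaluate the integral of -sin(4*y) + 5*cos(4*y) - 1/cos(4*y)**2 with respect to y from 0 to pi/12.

-1/8 + 3*sqrt(3)/8

An antiderivative is F(y) = 5*sin(4*y)/4 + cos(4*y)/4 - tan(4*y)/4.
Then F(pi/12) - F(0) = (1/8 + 3*sqrt(3)/8) - (1/4) = -1/8 + 3*sqrt(3)/8.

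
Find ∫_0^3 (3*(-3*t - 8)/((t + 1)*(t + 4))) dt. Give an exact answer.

Factor the denominator: t**2 + 5*t + 4 = (t + 4)(t + 1).
Partial fractions: 3*(-3*t - 8)/((t + 1)*(t + 4)) = -4/(t + 4) - 5/(t + 1).
An antiderivative is F(t) = -5*log(t + 1) - 4*log(t + 4).
Then F(3) - F(0) = (-4*log(7) - 10*log(2)) - (-8*log(2)) = -4*log(7) - 2*log(2).

-4*log(7) - 2*log(2)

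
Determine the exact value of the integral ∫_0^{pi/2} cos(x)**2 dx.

pi/4

Use the identity cos^2(x) = (1 + cos(2*x))/2.
An antiderivative is F(x) = x/2 + sin(2*x)/4.
Then F(pi/2) - F(0) = (pi/4) - (0) = pi/4.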